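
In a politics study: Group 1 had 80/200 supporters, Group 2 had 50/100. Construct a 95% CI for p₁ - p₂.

p̂₁ = 0.4, p̂₂ = 0.5. Difference = -0.1. CI = (-0.219, 0.019)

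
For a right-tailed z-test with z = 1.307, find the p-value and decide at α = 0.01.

p = P(Z > 1.307) = 1 - Φ(1.307) ≈ 0.0956. Since p ≥ 0.01, fail to reject H₀ (not significant) at α = 0.01.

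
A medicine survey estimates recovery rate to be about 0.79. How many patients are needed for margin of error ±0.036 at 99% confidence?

n = z²p(1-p)/E² = 2.576²×0.79×0.21/0.036² = 849.4 → n = 850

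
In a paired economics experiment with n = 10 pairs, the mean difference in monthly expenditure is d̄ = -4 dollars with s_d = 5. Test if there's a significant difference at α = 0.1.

t = d̄/(s_d/√n) = -4/(5/√10) = -2.53. df = 9, critical t = ±1.833. Reject H₀.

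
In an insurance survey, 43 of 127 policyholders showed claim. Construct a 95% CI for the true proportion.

p̂ = 0.339. CI = p̂ ± z*√(p̂(1-p̂)/n) = (0.256, 0.421)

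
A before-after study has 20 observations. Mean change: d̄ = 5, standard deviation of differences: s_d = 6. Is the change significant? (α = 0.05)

t = d̄/(s_d/√n) = 5/(6/√20) = 3.727. df = 19, critical t = ±2.093. Reject H₀.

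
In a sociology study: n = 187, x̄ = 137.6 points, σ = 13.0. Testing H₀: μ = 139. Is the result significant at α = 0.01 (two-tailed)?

z = (137.6 - 139)/(13.0/√187) = -1.473. Since |z| ≤ 2.576, not significant at α = 0.01.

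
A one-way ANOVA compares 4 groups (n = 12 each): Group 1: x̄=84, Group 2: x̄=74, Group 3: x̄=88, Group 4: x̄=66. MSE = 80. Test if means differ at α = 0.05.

Grand mean = 78.0. SS_between = 3552.0, MS_between = 1184.0. F = 14.8, F_crit ≈ 2.816. Reject H₀.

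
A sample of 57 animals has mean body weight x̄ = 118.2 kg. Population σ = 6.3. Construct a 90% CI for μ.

CI = x̄ ± z*(σ/√n) = 118.2 ± 1.645(6.3/√57) = 118.2 ± 1.37 = (116.83, 119.57)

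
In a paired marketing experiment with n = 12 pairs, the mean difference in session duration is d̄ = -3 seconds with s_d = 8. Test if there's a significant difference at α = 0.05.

t = d̄/(s_d/√n) = -3/(8/√12) = -1.299. df = 11, critical t = ±2.201. Fail to reject H₀.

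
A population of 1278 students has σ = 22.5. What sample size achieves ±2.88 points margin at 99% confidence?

Without FPC: n₀ = (2.576×22.5/2.88)² = 405.016. With FPC: n = n₀N/(n₀+N-1) = 307.7 → n = 308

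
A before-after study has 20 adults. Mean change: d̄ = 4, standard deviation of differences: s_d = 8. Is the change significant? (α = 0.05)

t = d̄/(s_d/√n) = 4/(8/√20) = 2.236. df = 19, critical t = ±2.093. Reject H₀.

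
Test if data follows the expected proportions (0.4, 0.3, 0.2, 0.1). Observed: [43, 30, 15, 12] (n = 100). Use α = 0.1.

Expected: [40.0, 30.0, 20.0, 10.0]. χ² = 1.875. df = 3, critical = 6.251. Fail to reject H₀.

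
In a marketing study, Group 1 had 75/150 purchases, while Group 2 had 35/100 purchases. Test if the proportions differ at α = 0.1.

p̂₁ = 0.5, p̂₂ = 0.35, pooled p̂ = 0.44. z = 2.341. Critical: ±1.645. Reject H₀.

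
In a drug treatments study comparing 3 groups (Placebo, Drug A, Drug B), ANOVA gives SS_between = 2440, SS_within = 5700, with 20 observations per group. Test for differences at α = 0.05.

df_between = 2, df_within = 57. F = MS_between/MS_within = 1220.0/100.0 = 12.2. F_crit ≈ 3.159. Reject H₀. At least one mean differs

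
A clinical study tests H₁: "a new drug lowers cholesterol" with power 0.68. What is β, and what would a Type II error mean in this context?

β = 1 - power = 1 - 0.68 = 0.32. A Type II error is failing to reject H₀ when H₀ is false (false negative) — here, failing to conclude that a new drug lowers cholesterol when in fact it is true. Consequence: shelving an effective drug — patients miss out on a treatment that would have helped.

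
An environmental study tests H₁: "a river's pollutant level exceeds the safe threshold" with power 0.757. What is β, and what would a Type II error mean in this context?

β = 1 - power = 1 - 0.757 = 0.243. A Type II error is failing to reject H₀ when H₀ is false (false negative) — here, failing to conclude that a river's pollutant level exceeds the safe threshold when in fact it is true. Consequence: allowing unsafe pollution to continue.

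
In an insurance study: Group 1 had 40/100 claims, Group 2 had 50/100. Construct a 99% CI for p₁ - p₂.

p̂₁ = 0.4, p̂₂ = 0.5. Difference = -0.1. CI = (-0.28, 0.08)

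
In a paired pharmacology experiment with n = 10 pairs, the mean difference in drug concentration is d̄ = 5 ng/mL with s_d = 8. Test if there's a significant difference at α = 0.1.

t = d̄/(s_d/√n) = 5/(8/√10) = 1.976. df = 9, critical t = ±1.833. Reject H₀.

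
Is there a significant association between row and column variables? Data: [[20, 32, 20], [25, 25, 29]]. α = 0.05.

χ² = 2.75. df = 2, critical = 5.991. Fail to reject H₀. No evidence of dependence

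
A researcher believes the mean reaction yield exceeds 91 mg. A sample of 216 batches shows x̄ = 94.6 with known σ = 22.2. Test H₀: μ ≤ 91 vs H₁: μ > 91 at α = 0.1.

z = 2.383. Critical value: 1.28. Reject H₀.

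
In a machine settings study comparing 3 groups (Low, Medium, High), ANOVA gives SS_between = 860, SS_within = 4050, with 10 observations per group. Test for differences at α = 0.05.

df_between = 2, df_within = 27. F = MS_between/MS_within = 430.0/150.0 = 2.867. F_crit ≈ 3.354. Fail to reject H₀.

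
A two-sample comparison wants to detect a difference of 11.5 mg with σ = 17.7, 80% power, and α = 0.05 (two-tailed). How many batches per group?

n per group = 2(z_α/2 + z_β)²σ²/d² = 2×(1.96 + 0.84)²×17.7²/11.5² = 37.1 → n = 38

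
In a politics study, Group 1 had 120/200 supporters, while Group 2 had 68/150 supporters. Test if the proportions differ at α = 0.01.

p̂₁ = 0.6, p̂₂ = 0.453, pooled p̂ = 0.537. z = 2.723. Critical: ±2.576. Reject H₀.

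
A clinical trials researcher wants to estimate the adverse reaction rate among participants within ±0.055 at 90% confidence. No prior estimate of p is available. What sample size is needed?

Conservative approach: use p = 0.5 (maximizes p(1-p) = 0.25). n = z²(0.25)/E² = 1.645²×0.25/0.055² = 223.6 → n = 224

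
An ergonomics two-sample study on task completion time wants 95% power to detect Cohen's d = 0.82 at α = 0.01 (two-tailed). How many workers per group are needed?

z_{α/2} = 2.576, z_β = Φ⁻¹(0.95) = 1.645. For large effect (d = 0.82): n per group = 2(z_{α/2} + z_β)²/d² = 2(2.576 + 1.645)²/0.82² = 53.0 → 53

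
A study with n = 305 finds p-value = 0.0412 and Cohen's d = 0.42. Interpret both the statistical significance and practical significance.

Statistically significant (p = 0.0412 < 0.05). Cohen's d = 0.42 indicates a small effect size. Both statistical and practical significance should be considered.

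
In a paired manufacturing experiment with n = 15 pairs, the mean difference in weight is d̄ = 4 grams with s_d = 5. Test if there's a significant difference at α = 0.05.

t = d̄/(s_d/√n) = 4/(5/√15) = 3.098. df = 14, critical t = ±2.145. Reject H₀.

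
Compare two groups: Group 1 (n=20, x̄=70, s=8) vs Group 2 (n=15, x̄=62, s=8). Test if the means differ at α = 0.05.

Pooled sp = 8.0. t = 2.928, df = 33. Critical t = ±2.035. Reject H₀.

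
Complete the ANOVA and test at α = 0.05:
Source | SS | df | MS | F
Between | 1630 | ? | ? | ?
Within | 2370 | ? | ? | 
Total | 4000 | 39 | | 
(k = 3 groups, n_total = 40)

df_between = 2, df_within = 37. MS_between = 815.0, MS_within = 64.05. F = 12.724, F_crit ≈ 3.252. Reject H₀.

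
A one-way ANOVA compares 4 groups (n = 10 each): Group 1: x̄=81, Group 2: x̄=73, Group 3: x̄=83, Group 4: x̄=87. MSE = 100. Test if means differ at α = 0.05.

Grand mean = 81.0. SS_between = 1040.0, MS_between = 346.67. F = 3.467, F_crit ≈ 2.866. Reject H₀.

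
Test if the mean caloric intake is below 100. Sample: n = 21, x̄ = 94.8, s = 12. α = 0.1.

t = (94.8 - 100)/(12/√21) = -1.986, df = 20. Critical t = -1.325. Reject H₀.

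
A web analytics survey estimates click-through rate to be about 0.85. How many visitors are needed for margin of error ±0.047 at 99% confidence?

n = z²p(1-p)/E² = 2.576²×0.85×0.15/0.047² = 383.01 → n = 384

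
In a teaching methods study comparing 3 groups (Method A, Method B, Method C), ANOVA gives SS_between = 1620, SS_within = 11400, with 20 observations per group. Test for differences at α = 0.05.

df_between = 2, df_within = 57. F = MS_between/MS_within = 810.0/200.0 = 4.05. F_crit ≈ 3.159. Reject H₀. At least one mean differs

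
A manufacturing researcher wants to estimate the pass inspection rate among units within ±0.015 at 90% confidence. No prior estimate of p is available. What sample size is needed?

Conservative approach: use p = 0.5 (maximizes p(1-p) = 0.25). n = z²(0.25)/E² = 1.645²×0.25/0.015² = 3006.7 → n = 3007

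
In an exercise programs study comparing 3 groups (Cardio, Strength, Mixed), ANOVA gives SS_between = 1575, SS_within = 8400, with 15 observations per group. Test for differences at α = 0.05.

df_between = 2, df_within = 42. F = MS_between/MS_within = 787.5/200.0 = 3.938. F_crit ≈ 3.22. Reject H₀. At least one mean differs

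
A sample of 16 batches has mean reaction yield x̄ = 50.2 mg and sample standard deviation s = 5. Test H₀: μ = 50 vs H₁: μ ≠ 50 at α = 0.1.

t = (x̄ - μ₀)/(s/√n) = (50.2 - 50)/(5/√16) = 0.16. df = 15, critical t = ±1.753. Fail to reject H₀.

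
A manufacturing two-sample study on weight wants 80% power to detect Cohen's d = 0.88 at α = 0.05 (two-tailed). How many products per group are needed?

z_{α/2} = 1.96, z_β = Φ⁻¹(0.8) = 0.842. For large effect (d = 0.88): n per group = 2(z_{α/2} + z_β)²/d² = 2(1.96 + 0.842)²/0.88² = 20.3 → 21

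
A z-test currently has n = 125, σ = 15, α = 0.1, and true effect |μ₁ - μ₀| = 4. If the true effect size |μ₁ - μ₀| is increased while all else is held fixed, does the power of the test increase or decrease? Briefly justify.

Power increases: a larger true effect increases the non-centrality λ = |μ₁ - μ₀|/(σ/√n).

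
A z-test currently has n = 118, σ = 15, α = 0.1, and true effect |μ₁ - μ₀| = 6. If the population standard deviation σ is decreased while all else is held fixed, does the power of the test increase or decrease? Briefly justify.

Power increases: a smaller σ shrinks the standard error σ/√n, moving the sampling distribution under H₁ further from the critical value.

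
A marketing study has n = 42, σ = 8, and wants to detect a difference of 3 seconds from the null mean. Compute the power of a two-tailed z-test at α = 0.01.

SE = σ/√n = 8/√42 = 1.234. Non-centrality λ = d/SE = 3/1.234 = 2.43. Power ≈ Φ(λ - z_{α/2}) = Φ(2.43 - 2.576) = Φ(-0.146) = 0.442.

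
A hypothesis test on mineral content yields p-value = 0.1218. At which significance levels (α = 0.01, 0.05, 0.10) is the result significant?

p = 0.1218. Not significant at any of the given levels.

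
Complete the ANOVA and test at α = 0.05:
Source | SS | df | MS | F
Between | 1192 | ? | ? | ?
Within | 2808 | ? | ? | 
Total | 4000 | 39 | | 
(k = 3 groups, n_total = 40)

df_between = 2, df_within = 37. MS_between = 596.0, MS_within = 75.89. F = 7.853, F_crit ≈ 3.252. Reject H₀.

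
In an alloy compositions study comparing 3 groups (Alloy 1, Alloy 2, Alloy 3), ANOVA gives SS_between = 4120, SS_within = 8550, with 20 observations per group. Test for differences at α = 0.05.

df_between = 2, df_within = 57. F = MS_between/MS_within = 2060.0/150.0 = 13.733. F_crit ≈ 3.159. Reject H₀. At least one mean differs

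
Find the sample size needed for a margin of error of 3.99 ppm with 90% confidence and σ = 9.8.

n = (z*σ/E)² = (1.645×9.8/3.99)² = 16.3 → n = 17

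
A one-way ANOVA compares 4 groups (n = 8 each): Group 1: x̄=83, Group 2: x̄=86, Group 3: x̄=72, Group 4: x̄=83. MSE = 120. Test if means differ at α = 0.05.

Grand mean = 81.0. SS_between = 912.0, MS_between = 304.0. F = 2.533, F_crit ≈ 2.947. Fail to reject H₀.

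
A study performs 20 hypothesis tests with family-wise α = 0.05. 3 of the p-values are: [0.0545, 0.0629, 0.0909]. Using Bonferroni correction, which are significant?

Bonferroni α = 0.05/20 = 0.0025. None of the given p-values are significant.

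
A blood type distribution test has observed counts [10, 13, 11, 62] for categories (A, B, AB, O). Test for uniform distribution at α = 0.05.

Expected = 24 each. χ² = Σ(O-E)²/E = 80.417. df = 3, critical value = 7.815. Reject H₀.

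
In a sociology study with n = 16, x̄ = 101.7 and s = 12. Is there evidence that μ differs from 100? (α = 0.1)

t = (x̄ - μ₀)/(s/√n) = (101.7 - 100)/(12/√16) = 0.567. df = 15, critical t = ±1.753. Fail to reject H₀.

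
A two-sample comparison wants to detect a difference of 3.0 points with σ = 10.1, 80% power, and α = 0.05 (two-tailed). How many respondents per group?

n per group = 2(z_α/2 + z_β)²σ²/d² = 2×(1.96 + 0.84)²×10.1²/3.0² = 177.7 → n = 178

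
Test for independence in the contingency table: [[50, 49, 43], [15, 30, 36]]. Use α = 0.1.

χ² = 7.944. df = 2, critical = 4.605. Reject H₀. Variables are dependent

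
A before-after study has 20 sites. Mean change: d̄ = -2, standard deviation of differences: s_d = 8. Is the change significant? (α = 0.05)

t = d̄/(s_d/√n) = -2/(8/√20) = -1.118. df = 19, critical t = ±2.093. Fail to reject H₀.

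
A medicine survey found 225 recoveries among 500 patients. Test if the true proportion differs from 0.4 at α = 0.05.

p̂ = 0.45, p₀ = 0.4. z = (p̂ - p₀)/√(p₀(1-p₀)/n) = 2.282. Critical: ±1.96. Reject H₀.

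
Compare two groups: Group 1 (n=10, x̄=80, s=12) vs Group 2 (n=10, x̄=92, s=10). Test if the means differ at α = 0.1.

Pooled sp = 11.05. t = -2.429, df = 18. Critical t = ±1.734. Reject H₀.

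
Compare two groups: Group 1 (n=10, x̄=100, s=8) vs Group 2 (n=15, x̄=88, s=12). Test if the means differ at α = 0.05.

Pooled sp = 10.62. t = 2.769, df = 23. Critical t = ±2.069. Reject H₀.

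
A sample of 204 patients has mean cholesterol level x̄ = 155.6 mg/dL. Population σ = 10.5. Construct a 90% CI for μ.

CI = x̄ ± z*(σ/√n) = 155.6 ± 1.645(10.5/√204) = 155.6 ± 1.21 = (154.39, 156.81)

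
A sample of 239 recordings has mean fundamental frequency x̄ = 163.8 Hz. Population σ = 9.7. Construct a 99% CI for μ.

CI = x̄ ± z*(σ/√n) = 163.8 ± 2.576(9.7/√239) = 163.8 ± 1.62 = (162.18, 165.42)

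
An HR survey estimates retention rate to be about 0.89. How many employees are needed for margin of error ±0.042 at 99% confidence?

n = z²p(1-p)/E² = 2.576²×0.89×0.11/0.042² = 368.3 → n = 369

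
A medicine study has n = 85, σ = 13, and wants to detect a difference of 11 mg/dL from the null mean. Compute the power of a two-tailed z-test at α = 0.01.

SE = σ/√n = 13/√85 = 1.41. Non-centrality λ = d/SE = 11/1.41 = 7.801. Power ≈ Φ(λ - z_{α/2}) = Φ(7.801 - 2.576) = Φ(5.225) = 1.0.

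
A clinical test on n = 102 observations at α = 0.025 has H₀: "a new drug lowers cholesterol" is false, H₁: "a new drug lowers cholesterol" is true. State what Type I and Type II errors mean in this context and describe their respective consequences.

Type I (false positive): concluding that a new drug lowers cholesterol when it is not — approving an ineffective drug — patients take a useless medication and may skip effective alternatives. Type II (false negative): failing to conclude that a new drug lowers cholesterol when it is — shelving an effective drug — patients miss out on a treatment that would have helped. Which is costlier depends on domain priorities and is a judgement call rather than a statistical fact.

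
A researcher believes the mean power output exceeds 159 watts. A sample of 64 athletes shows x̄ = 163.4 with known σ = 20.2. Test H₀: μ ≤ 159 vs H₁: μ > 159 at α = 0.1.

z = 1.743. Critical value: 1.28. Reject H₀.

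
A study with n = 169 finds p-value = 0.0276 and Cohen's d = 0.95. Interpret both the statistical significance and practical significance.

Statistically significant (p = 0.0276 < 0.05). Cohen's d = 0.95 indicates a large effect size. Both statistical and practical significance should be considered.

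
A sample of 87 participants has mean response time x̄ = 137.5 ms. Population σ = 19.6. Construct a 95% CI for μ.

CI = x̄ ± z*(σ/√n) = 137.5 ± 1.96(19.6/√87) = 137.5 ± 4.12 = (133.38, 141.62)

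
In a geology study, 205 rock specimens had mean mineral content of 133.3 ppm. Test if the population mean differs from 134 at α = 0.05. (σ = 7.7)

z = (x̄ - μ₀)/(σ/√n) = (133.3 - 134)/(7.7/√205) = -1.302. Critical value: ±1.96. Since |-1.302| ≤ 1.96, Fail to reject H₀.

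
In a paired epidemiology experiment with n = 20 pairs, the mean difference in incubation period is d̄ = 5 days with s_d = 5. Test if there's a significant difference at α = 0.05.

t = d̄/(s_d/√n) = 5/(5/√20) = 4.472. df = 19, critical t = ±2.093. Reject H₀.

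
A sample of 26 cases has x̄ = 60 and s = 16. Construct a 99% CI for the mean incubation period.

CI = x̄ ± t*(s/√n) = 60 ± 2.787(16/√26) = (51.25, 68.75)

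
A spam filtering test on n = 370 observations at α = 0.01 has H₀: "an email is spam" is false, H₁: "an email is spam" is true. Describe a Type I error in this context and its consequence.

Type I error: rejecting H₀ when it is true — concluding that an email is spam when in fact it is not. Consequence: a legitimate email is sent to the spam folder and the user misses it.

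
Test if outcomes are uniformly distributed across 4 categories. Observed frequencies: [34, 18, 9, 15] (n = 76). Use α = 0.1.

Expected = 19 each. χ² = Σ(O-E)²/E = 18.0. df = 3, critical value = 6.251. Reject H₀.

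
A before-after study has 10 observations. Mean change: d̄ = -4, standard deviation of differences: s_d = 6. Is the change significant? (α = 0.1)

t = d̄/(s_d/√n) = -4/(6/√10) = -2.108. df = 9, critical t = ±1.833. Reject H₀.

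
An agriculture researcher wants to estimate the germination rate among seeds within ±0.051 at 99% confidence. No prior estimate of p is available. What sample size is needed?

Conservative approach: use p = 0.5 (maximizes p(1-p) = 0.25). n = z²(0.25)/E² = 2.576²×0.25/0.051² = 637.8 → n = 638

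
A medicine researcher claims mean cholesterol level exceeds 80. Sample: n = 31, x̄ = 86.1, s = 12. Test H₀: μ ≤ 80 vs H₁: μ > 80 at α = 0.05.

t = (86.1 - 80)/(12/√31) = 2.83, df = 30. Critical t = 1.697. Reject H₀.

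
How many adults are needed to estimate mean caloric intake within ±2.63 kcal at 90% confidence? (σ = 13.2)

n = (z*σ/E)² = (1.645×13.2/2.63)² = 68.2 → n = 69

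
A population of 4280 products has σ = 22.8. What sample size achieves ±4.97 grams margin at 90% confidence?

Without FPC: n₀ = (1.645×22.8/4.97)² = 56.949. With FPC: n = n₀N/(n₀+N-1) = 56.2 → n = 57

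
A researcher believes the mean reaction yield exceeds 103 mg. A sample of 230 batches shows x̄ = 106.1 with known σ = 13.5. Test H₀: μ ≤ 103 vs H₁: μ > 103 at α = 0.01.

z = 3.483. Critical value: 2.33. Reject H₀.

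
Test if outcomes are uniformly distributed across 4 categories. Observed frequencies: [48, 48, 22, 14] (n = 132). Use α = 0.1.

Expected = 33 each. χ² = Σ(O-E)²/E = 28.242. df = 3, critical value = 6.251. Reject H₀.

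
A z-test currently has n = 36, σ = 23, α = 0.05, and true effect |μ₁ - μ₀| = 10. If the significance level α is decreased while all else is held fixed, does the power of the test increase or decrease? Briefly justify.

Power decreases: a smaller α raises the critical value, so less of the H₁ sampling distribution falls in the rejection region.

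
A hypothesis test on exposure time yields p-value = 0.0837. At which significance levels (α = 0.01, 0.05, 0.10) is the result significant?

p = 0.0837. Significant at: α = 0.1.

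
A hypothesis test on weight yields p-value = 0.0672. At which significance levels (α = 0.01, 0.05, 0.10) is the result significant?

p = 0.0672. Significant at: α = 0.1.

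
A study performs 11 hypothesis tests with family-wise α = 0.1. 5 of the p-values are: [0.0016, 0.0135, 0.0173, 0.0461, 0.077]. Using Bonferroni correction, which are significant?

Bonferroni α = 0.1/11 = 0.00909. Significant p-values: [0.0016]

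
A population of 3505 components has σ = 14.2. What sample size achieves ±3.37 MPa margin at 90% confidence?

Without FPC: n₀ = (1.645×14.2/3.37)² = 48.045. With FPC: n = n₀N/(n₀+N-1) = 47.4 → n = 48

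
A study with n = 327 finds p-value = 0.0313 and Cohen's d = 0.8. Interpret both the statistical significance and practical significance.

Statistically significant (p = 0.0313 < 0.05). Cohen's d = 0.8 indicates a large effect size. Both statistical and practical significance should be considered.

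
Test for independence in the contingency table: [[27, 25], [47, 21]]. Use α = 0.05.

χ² = 3.685. df = 1, critical = 3.841. Fail to reject H₀. No evidence of dependence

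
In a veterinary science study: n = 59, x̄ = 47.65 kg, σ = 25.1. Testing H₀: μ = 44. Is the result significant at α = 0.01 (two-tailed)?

z = (47.65 - 44)/(25.1/√59) = 1.117. Since |z| ≤ 2.576, not significant at α = 0.01.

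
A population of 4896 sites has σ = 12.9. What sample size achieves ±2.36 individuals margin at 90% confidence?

Without FPC: n₀ = (1.645×12.9/2.36)² = 80.851. With FPC: n = n₀N/(n₀+N-1) = 79.6 → n = 80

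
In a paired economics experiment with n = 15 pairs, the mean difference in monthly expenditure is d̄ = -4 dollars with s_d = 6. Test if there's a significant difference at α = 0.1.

t = d̄/(s_d/√n) = -4/(6/√15) = -2.582. df = 14, critical t = ±1.761. Reject H₀.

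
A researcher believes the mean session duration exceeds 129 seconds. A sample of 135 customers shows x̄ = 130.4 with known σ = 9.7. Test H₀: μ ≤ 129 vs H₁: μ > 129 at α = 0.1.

z = 1.677. Critical value: 1.28. Reject H₀.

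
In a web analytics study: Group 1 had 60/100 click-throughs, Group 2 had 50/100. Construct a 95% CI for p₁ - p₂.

p̂₁ = 0.6, p̂₂ = 0.5. Difference = 0.1. CI = (-0.037, 0.237)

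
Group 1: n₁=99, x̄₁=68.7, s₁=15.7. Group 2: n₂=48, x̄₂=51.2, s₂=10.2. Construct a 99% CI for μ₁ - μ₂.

Difference = 17.5. SE = √(15.7²/99 + 10.2²/48) = 2.158. CI = (11.94, 23.06)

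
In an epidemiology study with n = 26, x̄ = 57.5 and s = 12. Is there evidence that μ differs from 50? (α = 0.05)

t = (x̄ - μ₀)/(s/√n) = (57.5 - 50)/(12/√26) = 3.187. df = 25, critical t = ±2.06. Reject H₀.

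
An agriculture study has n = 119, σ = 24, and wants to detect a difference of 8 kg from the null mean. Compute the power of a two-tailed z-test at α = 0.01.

SE = σ/√n = 24/√119 = 2.2. Non-centrality λ = d/SE = 8/2.2 = 3.636. Power ≈ Φ(λ - z_{α/2}) = Φ(3.636 - 2.576) = Φ(1.06) = 0.855.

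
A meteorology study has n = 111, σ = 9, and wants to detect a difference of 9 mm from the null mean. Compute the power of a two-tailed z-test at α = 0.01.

SE = σ/√n = 9/√111 = 0.854. Non-centrality λ = d/SE = 9/0.854 = 10.536. Power ≈ Φ(λ - z_{α/2}) = Φ(10.536 - 2.576) = Φ(7.96) = 1.0.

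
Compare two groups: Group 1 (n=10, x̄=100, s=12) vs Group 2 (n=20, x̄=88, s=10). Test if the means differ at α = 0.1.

Pooled sp = 10.68. t = 2.9, df = 28. Critical t = ±1.701. Reject H₀.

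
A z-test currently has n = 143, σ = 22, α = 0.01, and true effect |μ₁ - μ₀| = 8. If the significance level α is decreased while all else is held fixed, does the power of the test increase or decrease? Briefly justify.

Power decreases: a smaller α raises the critical value, so less of the H₁ sampling distribution falls in the rejection region.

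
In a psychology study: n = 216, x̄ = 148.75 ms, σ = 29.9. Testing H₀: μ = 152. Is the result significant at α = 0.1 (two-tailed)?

z = (148.75 - 152)/(29.9/√216) = -1.597. Since |z| ≤ 1.645, not significant at α = 0.1.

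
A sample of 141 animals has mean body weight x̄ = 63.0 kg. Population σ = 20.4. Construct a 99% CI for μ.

CI = x̄ ± z*(σ/√n) = 63.0 ± 2.576(20.4/√141) = 63.0 ± 4.43 = (58.57, 67.43)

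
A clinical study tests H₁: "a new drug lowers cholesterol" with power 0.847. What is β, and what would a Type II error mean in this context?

β = 1 - power = 1 - 0.847 = 0.153. A Type II error is failing to reject H₀ when H₀ is false (false negative) — here, failing to conclude that a new drug lowers cholesterol when in fact it is true. Consequence: shelving an effective drug — patients miss out on a treatment that would have helped.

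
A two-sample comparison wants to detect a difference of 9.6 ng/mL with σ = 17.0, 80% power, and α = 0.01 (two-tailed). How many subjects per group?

n per group = 2(z_α/2 + z_β)²σ²/d² = 2×(2.576 + 0.84)²×17.0²/9.6² = 73.2 → n = 74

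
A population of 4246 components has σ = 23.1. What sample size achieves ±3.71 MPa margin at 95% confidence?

Without FPC: n₀ = (1.96×23.1/3.71)² = 148.932. With FPC: n = n₀N/(n₀+N-1) = 143.9 → n = 144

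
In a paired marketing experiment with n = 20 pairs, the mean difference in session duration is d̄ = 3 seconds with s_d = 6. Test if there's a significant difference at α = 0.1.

t = d̄/(s_d/√n) = 3/(6/√20) = 2.236. df = 19, critical t = ±1.729. Reject H₀.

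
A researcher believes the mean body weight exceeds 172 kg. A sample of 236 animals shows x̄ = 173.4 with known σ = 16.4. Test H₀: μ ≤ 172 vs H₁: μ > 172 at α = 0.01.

z = 1.311. Critical value: 2.33. Fail to reject H₀.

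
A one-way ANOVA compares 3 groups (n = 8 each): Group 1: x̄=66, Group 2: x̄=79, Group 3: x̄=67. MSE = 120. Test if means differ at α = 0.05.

Grand mean = 70.67. SS_between = 837.33, MS_between = 418.67. F = 3.489, F_crit ≈ 3.467. Reject H₀.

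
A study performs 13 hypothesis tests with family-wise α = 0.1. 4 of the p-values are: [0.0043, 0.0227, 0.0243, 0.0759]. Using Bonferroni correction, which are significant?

Bonferroni α = 0.1/13 = 0.00769. Significant p-values: [0.0043]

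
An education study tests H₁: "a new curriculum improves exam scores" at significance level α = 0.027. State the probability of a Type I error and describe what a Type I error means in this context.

P(Type I error) = α = 0.027. A Type I error is rejecting H₀ when H₀ is actually true (false positive) — here, concluding that a new curriculum improves exam scores when in fact this is not the case. Consequence: adopting a curriculum that gives no real benefit — disruption for nothing.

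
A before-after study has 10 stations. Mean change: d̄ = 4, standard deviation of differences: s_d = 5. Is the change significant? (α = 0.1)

t = d̄/(s_d/√n) = 4/(5/√10) = 2.53. df = 9, critical t = ±1.833. Reject H₀.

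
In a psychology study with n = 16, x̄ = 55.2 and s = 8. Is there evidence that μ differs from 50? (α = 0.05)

t = (x̄ - μ₀)/(s/√n) = (55.2 - 50)/(8/√16) = 2.6. df = 15, critical t = ±2.131. Reject H₀.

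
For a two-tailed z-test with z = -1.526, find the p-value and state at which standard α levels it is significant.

p = 2·P(Z > |-1.526|) = 2·(1 - Φ(1.526)) ≈ 0.127. Not significant at any standard level.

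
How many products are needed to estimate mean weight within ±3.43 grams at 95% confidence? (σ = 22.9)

n = (z*σ/E)² = (1.96×22.9/3.43)² = 171.2 → n = 172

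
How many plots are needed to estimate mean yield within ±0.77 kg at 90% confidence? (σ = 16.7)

n = (z*σ/E)² = (1.645×16.7/0.77)² = 1272.9 → n = 1273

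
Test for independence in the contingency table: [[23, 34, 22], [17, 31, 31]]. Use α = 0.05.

χ² = 2.567. df = 2, critical = 5.991. Fail to reject H₀. No evidence of dependence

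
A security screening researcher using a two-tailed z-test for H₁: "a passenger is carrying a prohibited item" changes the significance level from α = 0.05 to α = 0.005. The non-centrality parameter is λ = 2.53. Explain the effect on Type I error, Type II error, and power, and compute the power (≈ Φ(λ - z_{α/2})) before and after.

Decreasing α from 0.05 to 0.005:
• Type I error rate decreases (α is the Type I rate by definition).
• Critical value moves from z_{α/2} = 1.96 to 2.807, so power = Φ(λ - z_{α/2}) goes from Φ(2.53 - 1.96) = 0.716 to Φ(2.53 - 2.807) = 0.391.
• Type II error rate β = 1 - power therefore increases (0.284 → 0.609).
Appropriate when false positives are costly — here, detaining an innocent passenger — delay and inconvenience.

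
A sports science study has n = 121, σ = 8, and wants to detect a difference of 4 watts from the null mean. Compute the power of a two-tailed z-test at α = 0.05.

SE = σ/√n = 8/√121 = 0.727. Non-centrality λ = d/SE = 4/0.727 = 5.5. Power ≈ Φ(λ - z_{α/2}) = Φ(5.5 - 1.96) = Φ(3.54) = 1.0.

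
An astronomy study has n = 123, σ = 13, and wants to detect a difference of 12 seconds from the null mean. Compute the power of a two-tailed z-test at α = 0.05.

SE = σ/√n = 13/√123 = 1.172. Non-centrality λ = d/SE = 12/1.172 = 10.237. Power ≈ Φ(λ - z_{α/2}) = Φ(10.237 - 1.96) = Φ(8.277) = 1.0.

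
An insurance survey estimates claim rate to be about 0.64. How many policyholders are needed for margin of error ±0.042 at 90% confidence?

n = z²p(1-p)/E² = 1.645²×0.64×0.36/0.042² = 353.4 → n = 354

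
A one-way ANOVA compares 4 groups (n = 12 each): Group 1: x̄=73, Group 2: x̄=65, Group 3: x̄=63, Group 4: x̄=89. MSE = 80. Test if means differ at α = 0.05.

Grand mean = 72.5. SS_between = 5028.0, MS_between = 1676.0. F = 20.95, F_crit ≈ 2.816. Reject H₀.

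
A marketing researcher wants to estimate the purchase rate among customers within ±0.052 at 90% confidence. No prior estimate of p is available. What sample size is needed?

Conservative approach: use p = 0.5 (maximizes p(1-p) = 0.25). n = z²(0.25)/E² = 1.645²×0.25/0.052² = 250.2 → n = 251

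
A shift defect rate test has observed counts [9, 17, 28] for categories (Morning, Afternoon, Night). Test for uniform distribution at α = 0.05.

Expected = 18 each. χ² = Σ(O-E)²/E = 10.111. df = 2, critical value = 5.991. Reject H₀.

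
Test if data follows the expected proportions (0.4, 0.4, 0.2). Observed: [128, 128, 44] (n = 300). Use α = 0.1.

Expected: [120.0, 120.0, 60.0]. χ² = 5.333. df = 2, critical = 4.605. Reject H₀.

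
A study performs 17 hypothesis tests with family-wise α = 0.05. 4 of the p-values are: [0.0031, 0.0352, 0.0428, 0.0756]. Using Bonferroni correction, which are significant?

Bonferroni α = 0.05/17 = 0.00294. None of the given p-values are significant.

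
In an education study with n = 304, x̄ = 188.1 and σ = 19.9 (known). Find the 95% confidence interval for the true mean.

CI = x̄ ± z*(σ/√n) = 188.1 ± 1.96(19.9/√304) = 188.1 ± 2.24 = (185.86, 190.34)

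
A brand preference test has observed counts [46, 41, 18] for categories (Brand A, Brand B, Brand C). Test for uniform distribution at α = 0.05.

Expected = 35 each. χ² = Σ(O-E)²/E = 12.743. df = 2, critical value = 5.991. Reject H₀.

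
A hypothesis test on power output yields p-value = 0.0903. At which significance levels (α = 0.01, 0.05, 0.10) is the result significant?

p = 0.0903. Significant at: α = 0.1.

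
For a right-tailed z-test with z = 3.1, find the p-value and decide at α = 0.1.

p = P(Z > 3.1) = 1 - Φ(3.1) ≈ 0.001. Since p < 0.1, reject H₀ (significant) at α = 0.1.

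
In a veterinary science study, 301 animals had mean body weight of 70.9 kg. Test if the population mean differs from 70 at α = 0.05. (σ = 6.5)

z = (x̄ - μ₀)/(σ/√n) = (70.9 - 70)/(6.5/√301) = 2.402. Critical value: ±1.96. Since |2.402| > 1.96, Reject H₀.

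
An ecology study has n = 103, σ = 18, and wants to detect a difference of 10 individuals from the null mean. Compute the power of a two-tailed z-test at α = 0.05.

SE = σ/√n = 18/√103 = 1.774. Non-centrality λ = d/SE = 10/1.774 = 5.638. Power ≈ Φ(λ - z_{α/2}) = Φ(5.638 - 1.96) = Φ(3.678) = 1.0.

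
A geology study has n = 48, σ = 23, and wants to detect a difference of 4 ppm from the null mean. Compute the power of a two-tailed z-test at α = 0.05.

SE = σ/√n = 23/√48 = 3.32. Non-centrality λ = d/SE = 4/3.32 = 1.205. Power ≈ Φ(λ - z_{α/2}) = Φ(1.205 - 1.96) = Φ(-0.755) = 0.225.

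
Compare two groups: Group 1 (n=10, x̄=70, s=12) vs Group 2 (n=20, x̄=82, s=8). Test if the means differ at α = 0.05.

Pooled sp = 9.47. t = -3.271, df = 28. Critical t = ±2.048. Reject H₀.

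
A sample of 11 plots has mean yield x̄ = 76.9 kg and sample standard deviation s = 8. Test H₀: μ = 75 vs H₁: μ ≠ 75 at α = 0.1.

t = (x̄ - μ₀)/(s/√n) = (76.9 - 75)/(8/√11) = 0.788. df = 10, critical t = ±1.812. Fail to reject H₀.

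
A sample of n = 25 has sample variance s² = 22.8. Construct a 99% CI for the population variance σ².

df = 24. χ²_{0.005} = 45.559, χ²_{0.995} = 9.886. CI for σ² = ((n-1)s²/χ²_{α/2}, (n-1)s²/χ²_{1-α/2}) = (24·22.8/45.559, 24·22.8/9.886) = (12.01, 55.35)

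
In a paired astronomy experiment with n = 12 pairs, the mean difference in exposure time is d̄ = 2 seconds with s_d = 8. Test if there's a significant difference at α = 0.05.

t = d̄/(s_d/√n) = 2/(8/√12) = 0.866. df = 11, critical t = ±2.201. Fail to reject H₀.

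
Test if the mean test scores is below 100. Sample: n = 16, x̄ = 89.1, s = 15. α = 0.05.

t = (89.1 - 100)/(15/√16) = -2.907, df = 15. Critical t = -1.753. Reject H₀.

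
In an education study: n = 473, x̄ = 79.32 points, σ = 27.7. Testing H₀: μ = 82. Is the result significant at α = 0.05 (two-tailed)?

z = (79.32 - 82)/(27.7/√473) = -2.104. Since |z| > 1.96, significant at α = 0.05.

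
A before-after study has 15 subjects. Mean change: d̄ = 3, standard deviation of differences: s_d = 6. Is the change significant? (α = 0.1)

t = d̄/(s_d/√n) = 3/(6/√15) = 1.936. df = 14, critical t = ±1.761. Reject H₀.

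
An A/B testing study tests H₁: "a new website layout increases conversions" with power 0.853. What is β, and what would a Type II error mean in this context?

β = 1 - power = 1 - 0.853 = 0.147. A Type II error is failing to reject H₀ when H₀ is false (false negative) — here, failing to conclude that a new website layout increases conversions when in fact it is true. Consequence: discarding a layout that would have improved conversions — lost revenue.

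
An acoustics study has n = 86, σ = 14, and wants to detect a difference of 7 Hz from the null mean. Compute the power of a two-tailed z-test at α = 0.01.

SE = σ/√n = 14/√86 = 1.51. Non-centrality λ = d/SE = 7/1.51 = 4.637. Power ≈ Φ(λ - z_{α/2}) = Φ(4.637 - 2.576) = Φ(2.061) = 0.98.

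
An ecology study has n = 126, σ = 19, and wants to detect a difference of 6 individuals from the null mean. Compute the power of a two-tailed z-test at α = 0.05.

SE = σ/√n = 19/√126 = 1.693. Non-centrality λ = d/SE = 6/1.693 = 3.545. Power ≈ Φ(λ - z_{α/2}) = Φ(3.545 - 1.96) = Φ(1.585) = 0.943.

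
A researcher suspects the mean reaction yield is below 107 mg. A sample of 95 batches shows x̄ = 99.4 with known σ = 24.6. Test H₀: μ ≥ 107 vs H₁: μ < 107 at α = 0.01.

z = -3.011. Critical value: -2.33. Reject H₀.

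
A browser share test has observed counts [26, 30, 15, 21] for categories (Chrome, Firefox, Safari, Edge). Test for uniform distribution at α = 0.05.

Expected = 23 each. χ² = Σ(O-E)²/E = 5.478. df = 3, critical value = 7.815. Fail to reject H₀.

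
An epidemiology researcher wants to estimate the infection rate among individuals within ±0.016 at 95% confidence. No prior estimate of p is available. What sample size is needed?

Conservative approach: use p = 0.5 (maximizes p(1-p) = 0.25). n = z²(0.25)/E² = 1.96²×0.25/0.016² = 3751.6 → n = 3752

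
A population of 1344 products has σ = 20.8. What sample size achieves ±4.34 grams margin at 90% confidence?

Without FPC: n₀ = (1.645×20.8/4.34)² = 62.155. With FPC: n = n₀N/(n₀+N-1) = 59.5 → n = 60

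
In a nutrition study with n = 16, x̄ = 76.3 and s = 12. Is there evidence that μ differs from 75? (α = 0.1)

t = (x̄ - μ₀)/(s/√n) = (76.3 - 75)/(12/√16) = 0.433. df = 15, critical t = ±1.753. Fail to reject H₀.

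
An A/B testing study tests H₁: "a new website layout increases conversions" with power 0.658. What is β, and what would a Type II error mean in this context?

β = 1 - power = 1 - 0.658 = 0.342. A Type II error is failing to reject H₀ when H₀ is false (false negative) — here, failing to conclude that a new website layout increases conversions when in fact it is true. Consequence: discarding a layout that would have improved conversions — lost revenue.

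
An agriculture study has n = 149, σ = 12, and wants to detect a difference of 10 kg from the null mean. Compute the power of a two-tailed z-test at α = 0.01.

SE = σ/√n = 12/√149 = 0.983. Non-centrality λ = d/SE = 10/0.983 = 10.172. Power ≈ Φ(λ - z_{α/2}) = Φ(10.172 - 2.576) = Φ(7.596) = 1.0.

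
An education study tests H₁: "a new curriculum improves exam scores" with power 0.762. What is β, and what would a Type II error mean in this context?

β = 1 - power = 1 - 0.762 = 0.238. A Type II error is failing to reject H₀ when H₀ is false (false negative) — here, failing to conclude that a new curriculum improves exam scores when in fact it is true. Consequence: keeping the old curriculum when the new one would have helped students.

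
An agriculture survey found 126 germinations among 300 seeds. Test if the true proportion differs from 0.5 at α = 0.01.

p̂ = 0.42, p₀ = 0.5. z = (p̂ - p₀)/√(p₀(1-p₀)/n) = -2.771. Critical: ±2.576. Reject H₀.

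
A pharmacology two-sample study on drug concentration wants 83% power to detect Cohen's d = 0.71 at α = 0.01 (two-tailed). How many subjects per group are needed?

z_{α/2} = 2.576, z_β = Φ⁻¹(0.83) = 0.954. For medium effect (d = 0.71): n per group = 2(z_{α/2} + z_β)²/d² = 2(2.576 + 0.954)²/0.71² = 49.4 → 50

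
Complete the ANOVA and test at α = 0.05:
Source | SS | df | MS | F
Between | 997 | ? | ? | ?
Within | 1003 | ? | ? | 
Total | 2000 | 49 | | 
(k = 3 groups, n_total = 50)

df_between = 2, df_within = 47. MS_between = 498.5, MS_within = 21.34. F = 23.359, F_crit ≈ 3.195. Reject H₀.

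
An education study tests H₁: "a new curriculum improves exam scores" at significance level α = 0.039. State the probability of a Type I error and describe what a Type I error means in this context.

P(Type I error) = α = 0.039. A Type I error is rejecting H₀ when H₀ is actually true (false positive) — here, concluding that a new curriculum improves exam scores when in fact this is not the case. Consequence: adopting a curriculum that gives no real benefit — disruption for nothing.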